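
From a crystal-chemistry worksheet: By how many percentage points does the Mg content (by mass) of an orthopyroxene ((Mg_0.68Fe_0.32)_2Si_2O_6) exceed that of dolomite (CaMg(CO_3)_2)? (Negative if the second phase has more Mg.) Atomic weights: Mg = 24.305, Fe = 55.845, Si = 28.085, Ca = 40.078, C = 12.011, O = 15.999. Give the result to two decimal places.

1.78 percentage points

M((Mg_0.68Fe_0.32)_2Si_2O_6) = 220.960 g/mol, so wt% Mg = 33.055/220.960 × 100 = 14.96%.
M(CaMg(CO_3)_2) = 184.399 g/mol, so wt% Mg = 24.305/184.399 × 100 = 13.18%.
14.96 − 13.18 = 1.78 pp.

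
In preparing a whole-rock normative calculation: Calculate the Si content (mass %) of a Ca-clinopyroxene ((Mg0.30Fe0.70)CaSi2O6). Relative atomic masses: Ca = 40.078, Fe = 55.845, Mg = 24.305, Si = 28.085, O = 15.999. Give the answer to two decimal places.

Formula mass = 0.30×24.305 + 0.70×55.845 + 1×40.078 + 2×28.085 + 6×15.999 = 238.625 g/mol, of which 56.170 g is Si.
So Si makes up 56.170/238.625 = 0.2354 of the mass, i.e. 23.54%.

23.54 mass %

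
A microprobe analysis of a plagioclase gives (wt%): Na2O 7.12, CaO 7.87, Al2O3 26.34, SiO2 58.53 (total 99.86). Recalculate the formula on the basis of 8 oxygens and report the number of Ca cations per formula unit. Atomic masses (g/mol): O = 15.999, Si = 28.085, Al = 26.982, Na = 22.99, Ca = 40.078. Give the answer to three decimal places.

7.12 wt% Na2O ÷ 61.979 g/mol = 0.11488 mol, giving 0.22976 Na and 0.11488 O.
7.87 wt% CaO ÷ 56.077 g/mol = 0.14034 mol, giving 0.14034 Ca and 0.14034 O.
26.34 wt% Al2O3 ÷ 101.961 g/mol = 0.25833 mol, giving 0.51666 Al and 0.77499 O.
58.53 wt% SiO2 ÷ 60.083 g/mol = 0.97415 mol, giving 0.97415 Si and 1.94830 O.
Oxygen sums to 2.97851; scaling by 8/2.97851 = 2.68591 puts the formula on 8 O.
Ca: 0.14034 × 2.68591 = 0.377 atoms per formula unit.

0.377 Ca apfu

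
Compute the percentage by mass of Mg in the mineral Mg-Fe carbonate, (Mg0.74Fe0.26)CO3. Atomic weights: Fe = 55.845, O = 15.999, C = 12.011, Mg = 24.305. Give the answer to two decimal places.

19.44 mass %

M((Mg0.74Fe0.26)CO3) = 92.513 g/mol.
Mg contributes 0.74 × 24.305 = 17.986 g per mole.
17.986/92.513 = 0.1944 → 19.44%.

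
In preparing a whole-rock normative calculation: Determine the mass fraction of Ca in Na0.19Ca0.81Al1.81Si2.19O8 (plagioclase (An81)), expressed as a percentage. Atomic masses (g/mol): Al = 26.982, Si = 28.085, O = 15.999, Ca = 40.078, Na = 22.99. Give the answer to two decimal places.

M(Na0.19Ca0.81Al1.81Si2.19O8) = 275.167 g/mol.
Ca contributes 0.81 × 40.078 = 32.463 g per mole.
32.463/275.167 = 0.1180 → 11.80%.

11.80 weight percent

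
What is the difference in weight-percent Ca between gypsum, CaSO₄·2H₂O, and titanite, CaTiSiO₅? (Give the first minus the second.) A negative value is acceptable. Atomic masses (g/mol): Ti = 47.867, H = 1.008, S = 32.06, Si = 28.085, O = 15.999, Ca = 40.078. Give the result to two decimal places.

2.83 percentage points

First mineral: 40.078 g Ca in 172.164 g formula = 23.28 wt% Ca.
Second mineral: 40.078 g Ca in 196.025 g formula = 20.45 wt% Ca.
23.28% − 20.45% gives a difference of 2.83 percentage points.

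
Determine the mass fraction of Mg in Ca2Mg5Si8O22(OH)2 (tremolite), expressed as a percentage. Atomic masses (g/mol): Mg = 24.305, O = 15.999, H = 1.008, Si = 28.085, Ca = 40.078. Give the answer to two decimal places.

14.96 mass %

M(Ca2Mg5Si8O22(OH)2) = 812.353 g/mol.
Mg contributes 5 × 24.305 = 121.525 g per mole.
121.525/812.353 = 0.1496 → 14.96%.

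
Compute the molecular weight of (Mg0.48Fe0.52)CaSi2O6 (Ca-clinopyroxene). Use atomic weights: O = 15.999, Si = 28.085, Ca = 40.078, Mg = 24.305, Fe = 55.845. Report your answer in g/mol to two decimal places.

Mg: 0.48 × 24.305 = 11.6664
Fe: 0.52 × 55.845 = 29.0394
Ca: 1 × 40.078 = 40.0780
Si: 2 × 28.085 = 56.1700
O: 6 × 15.999 = 95.9940
Summing the contributions gives the formula mass.

232.95 g/mol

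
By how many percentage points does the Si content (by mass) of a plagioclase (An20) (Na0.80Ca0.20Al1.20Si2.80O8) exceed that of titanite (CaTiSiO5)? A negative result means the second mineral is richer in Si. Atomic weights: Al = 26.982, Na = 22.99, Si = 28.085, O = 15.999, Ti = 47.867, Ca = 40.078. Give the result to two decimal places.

15.30 percentage points

M(Na0.80Ca0.20Al1.20Si2.80O8) = 265.416 g/mol, so wt% Si = 78.638/265.416 × 100 = 29.63%.
M(CaTiSiO5) = 196.025 g/mol, so wt% Si = 28.085/196.025 × 100 = 14.33%.
29.63 − 14.33 = 15.30 pp.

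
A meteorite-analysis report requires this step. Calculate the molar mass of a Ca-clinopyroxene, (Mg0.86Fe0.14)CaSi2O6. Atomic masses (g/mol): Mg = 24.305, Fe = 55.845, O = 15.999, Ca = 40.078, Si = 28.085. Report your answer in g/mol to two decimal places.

220.96 g/mol

Mg: 0.86 × 24.305 = 20.9023
Fe: 0.14 × 55.845 = 7.8183
Ca: 1 × 40.078 = 40.0780
Si: 2 × 28.085 = 56.1700
O: 6 × 15.999 = 95.9940
Summing the contributions gives the formula mass.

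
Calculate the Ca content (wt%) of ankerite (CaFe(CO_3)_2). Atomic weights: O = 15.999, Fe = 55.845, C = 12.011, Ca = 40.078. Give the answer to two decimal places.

Formula mass = 1×40.078 + 1×55.845 + 2×12.011 + 6×15.999 = 215.939 g/mol, of which 40.078 g is Ca.
So Ca makes up 40.078/215.939 = 0.1856 of the mass, i.e. 18.56%.

18.56 wt%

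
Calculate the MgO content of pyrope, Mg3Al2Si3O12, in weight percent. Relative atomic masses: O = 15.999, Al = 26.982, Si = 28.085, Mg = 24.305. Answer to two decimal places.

29.99 wt%

Molar mass of Mg3Al2Si3O12 = 3*24.305 + 2*26.982 + 3*28.085 + 12*15.999 = 403.122 g/mol.
Each formula unit contains 3 Mg, equivalent to 3/1 = 3.0000 mol MgO.
M(MgO) = 1×24.305 + 1×15.999 = 40.304 g/mol.
Mass of MgO per formula unit = 3.0000 × 40.304 = 120.912 g.
MgO wt% = 120.912 / 403.122 × 100 = 29.99%.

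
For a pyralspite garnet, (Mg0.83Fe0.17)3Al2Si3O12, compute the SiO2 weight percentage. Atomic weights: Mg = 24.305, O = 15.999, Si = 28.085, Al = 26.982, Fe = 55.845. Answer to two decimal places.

43.00 wt%

M((Mg0.83Fe0.17)3Al2Si3O12) = 419.207 g/mol; M(SiO2) = 60.083 g/mol.
Moles SiO2 per formula unit = 3 Si ÷ 1 = 3.0000.
SiO2 fraction = (3.0000 × 60.083) / 419.207 = 180.249/419.207 = 0.4300.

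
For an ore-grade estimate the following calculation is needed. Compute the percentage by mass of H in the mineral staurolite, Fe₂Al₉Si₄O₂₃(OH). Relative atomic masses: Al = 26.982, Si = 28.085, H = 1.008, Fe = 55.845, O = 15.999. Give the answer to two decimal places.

Molar mass of Fe₂Al₉Si₄O₂₃(OH): 2*55.845 + 9*26.982 + 4*28.085 + 24*15.999 + 1*1.008 = 851.852 g/mol.
Mass of H per formula unit: 1 × 1.008 = 1.008 g.
Weight fraction H = 1.008 / 851.852 = 0.0012.

0.12 wt%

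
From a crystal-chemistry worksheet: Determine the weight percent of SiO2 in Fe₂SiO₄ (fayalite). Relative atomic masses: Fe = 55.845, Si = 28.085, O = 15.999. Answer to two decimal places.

29.49 wt%

Molar mass of Fe₂SiO₄ = 2×55.845 + 1×28.085 + 4×15.999 = 203.771 g/mol.
Each formula unit contains 1 Si, equivalent to 1/1 = 1.0000 mol SiO2.
M(SiO2) = 1×28.085 + 2×15.999 = 60.083 g/mol.
Mass of SiO2 per formula unit = 1.0000 × 60.083 = 60.083 g.
SiO2 wt% = 60.083 / 203.771 × 100 = 29.49%.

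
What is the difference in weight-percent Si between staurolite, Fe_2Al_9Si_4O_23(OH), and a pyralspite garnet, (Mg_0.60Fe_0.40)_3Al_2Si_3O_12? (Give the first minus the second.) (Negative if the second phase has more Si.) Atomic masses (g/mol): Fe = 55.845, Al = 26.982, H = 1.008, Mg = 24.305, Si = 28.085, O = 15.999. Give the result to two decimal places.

First mineral: 112.340 g Si in 851.852 g formula = 13.19 wt% Si.
Second mineral: 84.255 g Si in 440.970 g formula = 19.11 wt% Si.
13.19% − 19.11% gives a difference of -5.92 percentage points.

-5.92 percentage points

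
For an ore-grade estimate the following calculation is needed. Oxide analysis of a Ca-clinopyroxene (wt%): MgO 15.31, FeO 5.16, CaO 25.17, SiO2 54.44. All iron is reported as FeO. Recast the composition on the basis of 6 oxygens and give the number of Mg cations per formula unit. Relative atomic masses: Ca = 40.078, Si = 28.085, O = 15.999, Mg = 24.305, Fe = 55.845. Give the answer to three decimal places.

MgO (M=40.304): mol = 0.37986; Mg = 0.37986, O = 0.37986.
FeO (M=71.844): mol = 0.07182; Fe = 0.07182, O = 0.07182.
CaO (M=56.077): mol = 0.44885; Ca = 0.44885, O = 0.44885.
SiO2 (M=60.083): mol = 0.90608; Si = 0.90608, O = 1.81216.
ΣO = 2.71269; factor = 6/ΣO = 2.21183.
Mg apfu = 0.37986 × 2.21183 = 0.840.

0.840 Mg apfu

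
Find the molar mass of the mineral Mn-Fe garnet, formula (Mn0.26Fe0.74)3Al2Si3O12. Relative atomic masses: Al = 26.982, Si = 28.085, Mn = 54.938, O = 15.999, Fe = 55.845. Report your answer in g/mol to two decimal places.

497.03 g/mol

M = 0.78*54.938 + 2.22*55.845 + 2*26.982 + 3*28.085 + 12*15.999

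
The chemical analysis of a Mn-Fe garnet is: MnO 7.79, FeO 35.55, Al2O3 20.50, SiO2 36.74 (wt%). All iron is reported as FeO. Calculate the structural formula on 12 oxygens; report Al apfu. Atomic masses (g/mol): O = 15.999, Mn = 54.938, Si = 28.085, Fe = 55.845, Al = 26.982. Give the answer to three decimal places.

1.985 Al apfu

7.79 wt% MnO ÷ 70.937 g/mol = 0.10982 mol, giving 0.10982 Mn and 0.10982 O.
35.55 wt% FeO ÷ 71.844 g/mol = 0.49482 mol, giving 0.49482 Fe and 0.49482 O.
20.50 wt% Al2O3 ÷ 101.961 g/mol = 0.20106 mol, giving 0.40212 Al and 0.60318 O.
36.74 wt% SiO2 ÷ 60.083 g/mol = 0.61149 mol, giving 0.61149 Si and 1.22298 O.
Oxygen sums to 2.43080; scaling by 12/2.43080 = 4.93665 puts the formula on 12 O.
Al: 0.40212 × 4.93665 = 1.985 atoms per formula unit.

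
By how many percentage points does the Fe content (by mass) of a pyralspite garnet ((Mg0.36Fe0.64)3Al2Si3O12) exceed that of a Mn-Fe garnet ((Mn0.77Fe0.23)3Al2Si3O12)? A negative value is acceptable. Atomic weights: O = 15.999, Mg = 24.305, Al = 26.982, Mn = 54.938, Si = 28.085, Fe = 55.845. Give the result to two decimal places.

15.35 percentage points

First mineral: 107.222 g Fe in 463.679 g formula = 23.12 wt% Fe.
Second mineral: 38.533 g Fe in 495.647 g formula = 7.77 wt% Fe.
23.12% − 7.77% gives a difference of 15.35 percentage points.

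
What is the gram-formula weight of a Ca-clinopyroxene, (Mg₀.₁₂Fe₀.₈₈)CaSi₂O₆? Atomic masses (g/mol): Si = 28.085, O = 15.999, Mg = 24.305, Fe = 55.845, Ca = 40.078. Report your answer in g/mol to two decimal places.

M = 0.12(24.305) + 0.88(55.845) + 1(40.078) + 2(28.085) + 6(15.999)

244.30 g/mol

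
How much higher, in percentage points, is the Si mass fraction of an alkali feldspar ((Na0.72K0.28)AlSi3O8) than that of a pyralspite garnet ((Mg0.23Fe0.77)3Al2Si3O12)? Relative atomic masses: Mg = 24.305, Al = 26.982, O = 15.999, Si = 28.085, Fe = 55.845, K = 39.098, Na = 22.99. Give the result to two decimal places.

Si in (Na0.72K0.28)AlSi3O8: molar mass 266.729 g/mol; 3×28.085 = 84.255 g → 31.59 wt%.
Si in (Mg0.23Fe0.77)3Al2Si3O12: molar mass 475.979 g/mol; 3×28.085 = 84.255 g → 17.70 wt%.
Difference = 31.59 − 17.70 = 13.89 percentage points.

13.89 percentage points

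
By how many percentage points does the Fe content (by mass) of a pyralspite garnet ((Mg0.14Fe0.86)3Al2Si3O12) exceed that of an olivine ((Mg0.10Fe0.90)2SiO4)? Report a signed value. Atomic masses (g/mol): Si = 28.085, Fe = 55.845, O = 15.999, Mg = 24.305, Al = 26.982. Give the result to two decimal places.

M((Mg0.14Fe0.86)3Al2Si3O12) = 484.495 g/mol, so wt% Fe = 144.080/484.495 × 100 = 29.74%.
M((Mg0.10Fe0.90)2SiO4) = 197.463 g/mol, so wt% Fe = 100.521/197.463 × 100 = 50.91%.
29.74 − 50.91 = -21.17 pp.

-21.17 percentage points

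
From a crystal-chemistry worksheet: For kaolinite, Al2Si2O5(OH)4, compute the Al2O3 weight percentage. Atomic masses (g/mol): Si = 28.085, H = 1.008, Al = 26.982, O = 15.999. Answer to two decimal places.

39.50 wt%

Molar mass of Al2Si2O5(OH)4 = 2×26.982 + 2×28.085 + 9×15.999 + 4×1.008 = 258.157 g/mol.
Each formula unit contains 2 Al, equivalent to 2/2 = 1.0000 mol Al2O3.
M(Al2O3) = 2×26.982 + 3×15.999 = 101.961 g/mol.
Mass of Al2O3 per formula unit = 1.0000 × 101.961 = 101.961 g.
Al2O3 wt% = 101.961 / 258.157 × 100 = 39.50%.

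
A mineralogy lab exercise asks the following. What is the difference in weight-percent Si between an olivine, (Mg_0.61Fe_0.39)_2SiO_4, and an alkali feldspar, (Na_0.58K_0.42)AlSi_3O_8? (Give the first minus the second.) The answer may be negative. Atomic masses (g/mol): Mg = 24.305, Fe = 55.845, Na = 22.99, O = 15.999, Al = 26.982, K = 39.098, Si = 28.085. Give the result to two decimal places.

M((Mg_0.61Fe_0.39)_2SiO_4) = 165.292 g/mol, so wt% Si = 28.085/165.292 × 100 = 16.99%.
M((Na_0.58K_0.42)AlSi_3O_8) = 268.984 g/mol, so wt% Si = 84.255/268.984 × 100 = 31.32%.
16.99 − 31.32 = -14.33 pp.

-14.33 percentage points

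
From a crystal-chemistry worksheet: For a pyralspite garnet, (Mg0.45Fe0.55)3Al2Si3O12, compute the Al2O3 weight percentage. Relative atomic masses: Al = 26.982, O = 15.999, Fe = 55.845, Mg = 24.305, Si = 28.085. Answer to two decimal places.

22.40 wt%

Formula mass = 455.163 g/mol.
2 Al → 1.0000 mol Al2O3 per formula unit; M(Al2O3) = 101.961, so Al2O3 mass = 101.961 g.
101.961/455.163 × 100 = 22.40 wt%.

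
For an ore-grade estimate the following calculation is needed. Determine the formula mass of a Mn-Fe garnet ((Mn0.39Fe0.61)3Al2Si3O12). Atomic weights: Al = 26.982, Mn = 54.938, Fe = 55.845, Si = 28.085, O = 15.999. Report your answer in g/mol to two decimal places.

496.68 g/mol

M = 1.17*54.938 + 1.83*55.845 + 2*26.982 + 3*28.085 + 12*15.999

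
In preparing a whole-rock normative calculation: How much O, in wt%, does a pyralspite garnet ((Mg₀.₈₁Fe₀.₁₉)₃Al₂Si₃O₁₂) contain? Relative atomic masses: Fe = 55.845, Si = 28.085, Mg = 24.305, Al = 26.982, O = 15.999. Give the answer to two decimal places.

Formula mass = 2.43·24.305 + 0.57·55.845 + 2·26.982 + 3·28.085 + 12·15.999 = 421.100 g/mol, of which 191.988 g is O.
So O makes up 191.988/421.100 = 0.4559 of the mass, i.e. 45.59%.

45.59 wt%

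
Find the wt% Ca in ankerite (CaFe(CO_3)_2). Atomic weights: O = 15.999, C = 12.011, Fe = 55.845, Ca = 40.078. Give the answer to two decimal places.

18.56 wt%

Molar mass of CaFe(CO_3)_2: 1×40.078 + 1×55.845 + 2×12.011 + 6×15.999 = 215.939 g/mol.
Mass of Ca per formula unit: 1 × 40.078 = 40.078 g.
Weight fraction Ca = 40.078 / 215.939 = 0.1856.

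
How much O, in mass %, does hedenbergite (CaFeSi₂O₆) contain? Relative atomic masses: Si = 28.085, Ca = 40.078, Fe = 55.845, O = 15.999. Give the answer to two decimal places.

Molar mass of CaFeSi₂O₆: 1·40.078 + 1·55.845 + 2·28.085 + 6·15.999 = 248.087 g/mol.
Mass of O per formula unit: 6 × 15.999 = 95.994 g.
Weight fraction O = 95.994 / 248.087 = 0.3869.

38.69 mass %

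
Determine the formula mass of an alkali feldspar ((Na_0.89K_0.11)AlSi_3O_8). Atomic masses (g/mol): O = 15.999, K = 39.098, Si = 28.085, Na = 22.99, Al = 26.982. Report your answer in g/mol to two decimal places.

M = 0.89·22.99 + 0.11·39.098 + 1·26.982 + 3·28.085 + 8·15.999

263.99 g/mol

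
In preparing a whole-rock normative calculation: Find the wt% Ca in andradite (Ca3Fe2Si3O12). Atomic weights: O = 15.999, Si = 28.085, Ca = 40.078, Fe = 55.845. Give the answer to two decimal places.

23.66 wt%

Formula mass = 3*40.078 + 2*55.845 + 3*28.085 + 12*15.999 = 508.167 g/mol, of which 120.234 g is Ca.
So Ca makes up 120.234/508.167 = 0.2366 of the mass, i.e. 23.66%.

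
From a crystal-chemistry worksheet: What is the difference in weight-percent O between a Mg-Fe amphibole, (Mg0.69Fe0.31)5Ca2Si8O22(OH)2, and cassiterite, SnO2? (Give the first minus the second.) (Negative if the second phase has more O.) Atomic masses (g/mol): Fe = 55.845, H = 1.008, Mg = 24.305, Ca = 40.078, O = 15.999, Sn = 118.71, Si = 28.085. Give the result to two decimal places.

23.35 percentage points

First mineral: 383.976 g O in 861.240 g formula = 44.58 wt% O.
Second mineral: 31.998 g O in 150.708 g formula = 21.23 wt% O.
44.58% − 21.23% gives a difference of 23.35 percentage points.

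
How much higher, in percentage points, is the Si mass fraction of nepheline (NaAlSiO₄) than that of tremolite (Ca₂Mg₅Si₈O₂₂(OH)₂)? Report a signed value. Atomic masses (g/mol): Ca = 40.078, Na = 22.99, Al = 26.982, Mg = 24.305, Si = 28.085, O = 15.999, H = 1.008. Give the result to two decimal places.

-7.89 percentage points

Si in NaAlSiO₄: molar mass 142.053 g/mol; 1×28.085 = 28.085 g → 19.77 wt%.
Si in Ca₂Mg₅Si₈O₂₂(OH)₂: molar mass 812.353 g/mol; 8×28.085 = 224.680 g → 27.66 wt%.
Difference = 19.77 − 27.66 = -7.89 percentage points.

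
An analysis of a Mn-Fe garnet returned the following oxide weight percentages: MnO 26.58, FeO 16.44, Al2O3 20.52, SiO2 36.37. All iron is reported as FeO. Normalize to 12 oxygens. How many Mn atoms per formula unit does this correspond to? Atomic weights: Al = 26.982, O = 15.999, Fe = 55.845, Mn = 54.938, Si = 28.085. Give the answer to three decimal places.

MnO (M=70.937): mol = 0.37470; Mn = 0.37470, O = 0.37470.
FeO (M=71.844): mol = 0.22883; Fe = 0.22883, O = 0.22883.
Al2O3 (M=101.961): mol = 0.20125; Al = 0.40250, O = 0.60375.
SiO2 (M=60.083): mol = 0.60533; Si = 0.60533, O = 1.21066.
ΣO = 2.41794; factor = 12/ΣO = 4.96290.
Mn apfu = 0.37470 × 4.96290 = 1.860.

1.860 Mn apfu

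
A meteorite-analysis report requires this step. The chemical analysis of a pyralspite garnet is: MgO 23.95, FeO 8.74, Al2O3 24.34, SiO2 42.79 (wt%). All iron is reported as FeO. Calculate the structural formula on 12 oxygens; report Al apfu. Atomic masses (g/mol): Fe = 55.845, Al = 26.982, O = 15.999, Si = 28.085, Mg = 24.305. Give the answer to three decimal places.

MgO (M=40.304): mol = 0.59423; Mg = 0.59423, O = 0.59423.
FeO (M=71.844): mol = 0.12165; Fe = 0.12165, O = 0.12165.
Al2O3 (M=101.961): mol = 0.23872; Al = 0.47744, O = 0.71616.
SiO2 (M=60.083): mol = 0.71218; Si = 0.71218, O = 1.42436.
ΣO = 2.85640; factor = 12/ΣO = 4.20109.
Al apfu = 0.47744 × 4.20109 = 2.006.

2.006 Al apfu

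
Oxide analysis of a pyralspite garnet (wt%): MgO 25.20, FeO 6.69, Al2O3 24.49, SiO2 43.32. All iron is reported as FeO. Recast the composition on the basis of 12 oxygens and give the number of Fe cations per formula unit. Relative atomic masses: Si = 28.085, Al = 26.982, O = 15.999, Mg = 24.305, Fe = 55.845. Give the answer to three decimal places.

MgO: 25.20/40.304 = 0.62525 mol → 0.62525 mol Mg, 0.62525 mol O.
FeO: 6.69/71.844 = 0.09312 mol → 0.09312 mol Fe, 0.09312 mol O.
Al2O3: 24.49/101.961 = 0.24019 mol → 0.48038 mol Al, 0.72057 mol O.
SiO2: 43.32/60.083 = 0.72100 mol → 0.72100 mol Si, 1.44200 mol O.
Total oxygen = 2.88094 mol. Normalization factor = 12/2.88094 = 4.16531.
Fe per 12 O = 0.09312 × 4.16531 = 0.388.

0.388 Fe apfu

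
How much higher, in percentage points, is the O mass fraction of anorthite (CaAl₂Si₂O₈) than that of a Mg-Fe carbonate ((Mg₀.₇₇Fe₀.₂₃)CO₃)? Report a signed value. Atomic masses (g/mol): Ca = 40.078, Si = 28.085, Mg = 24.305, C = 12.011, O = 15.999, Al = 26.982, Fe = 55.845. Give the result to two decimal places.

-6.41 percentage points

First mineral: 127.992 g O in 278.204 g formula = 46.01 wt% O.
Second mineral: 47.997 g O in 91.567 g formula = 52.42 wt% O.
46.01% − 52.42% gives a difference of -6.41 percentage points.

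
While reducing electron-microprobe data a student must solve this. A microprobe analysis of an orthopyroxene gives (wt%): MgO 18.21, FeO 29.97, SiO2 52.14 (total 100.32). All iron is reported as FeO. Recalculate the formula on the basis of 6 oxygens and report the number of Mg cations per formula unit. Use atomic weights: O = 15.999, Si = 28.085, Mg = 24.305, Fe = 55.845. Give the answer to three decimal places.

1.041 Mg apfu

18.21 wt% MgO ÷ 40.304 g/mol = 0.45182 mol, giving 0.45182 Mg and 0.45182 O.
29.97 wt% FeO ÷ 71.844 g/mol = 0.41715 mol, giving 0.41715 Fe and 0.41715 O.
52.14 wt% SiO2 ÷ 60.083 g/mol = 0.86780 mol, giving 0.86780 Si and 1.73560 O.
Oxygen sums to 2.60457; scaling by 6/2.60457 = 2.30364 puts the formula on 6 O.
Mg: 0.45182 × 2.30364 = 1.041 atoms per formula unit.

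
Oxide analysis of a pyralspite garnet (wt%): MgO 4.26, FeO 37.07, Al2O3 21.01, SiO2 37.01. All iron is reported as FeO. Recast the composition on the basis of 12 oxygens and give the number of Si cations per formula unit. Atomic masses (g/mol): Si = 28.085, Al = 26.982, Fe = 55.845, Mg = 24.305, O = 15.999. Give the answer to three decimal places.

MgO (M=40.304): mol = 0.10570; Mg = 0.10570, O = 0.10570.
FeO (M=71.844): mol = 0.51598; Fe = 0.51598, O = 0.51598.
Al2O3 (M=101.961): mol = 0.20606; Al = 0.41212, O = 0.61818.
SiO2 (M=60.083): mol = 0.61598; Si = 0.61598, O = 1.23196.
ΣO = 2.47182; factor = 12/ΣO = 4.85472.
Si apfu = 0.61598 × 4.85472 = 2.990.

2.990 Si apfu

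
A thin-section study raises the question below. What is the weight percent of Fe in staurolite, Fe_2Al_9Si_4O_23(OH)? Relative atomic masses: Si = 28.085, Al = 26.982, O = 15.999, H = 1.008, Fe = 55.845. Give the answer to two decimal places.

Formula mass = 2×55.845 + 9×26.982 + 4×28.085 + 24×15.999 + 1×1.008 = 851.852 g/mol, of which 111.690 g is Fe.
So Fe makes up 111.690/851.852 = 0.1311 of the mass, i.e. 13.11%.

13.11 weight percent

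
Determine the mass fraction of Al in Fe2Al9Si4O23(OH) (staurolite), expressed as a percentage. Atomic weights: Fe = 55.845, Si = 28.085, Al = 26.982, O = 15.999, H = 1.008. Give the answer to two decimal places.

M(Fe2Al9Si4O23(OH)) = 851.852 g/mol.
Al contributes 9 × 26.982 = 242.838 g per mole.
242.838/851.852 = 0.2851 → 28.51%.

28.51 mass %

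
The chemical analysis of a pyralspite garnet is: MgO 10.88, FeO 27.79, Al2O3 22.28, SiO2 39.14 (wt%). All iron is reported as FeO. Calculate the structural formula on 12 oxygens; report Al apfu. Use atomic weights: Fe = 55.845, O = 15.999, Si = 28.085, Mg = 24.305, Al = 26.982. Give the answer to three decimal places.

2.005 Al apfu

MgO (M=40.304): mol = 0.26995; Mg = 0.26995, O = 0.26995.
FeO (M=71.844): mol = 0.38681; Fe = 0.38681, O = 0.38681.
Al2O3 (M=101.961): mol = 0.21851; Al = 0.43702, O = 0.65553.
SiO2 (M=60.083): mol = 0.65143; Si = 0.65143, O = 1.30286.
ΣO = 2.61515; factor = 12/ΣO = 4.58865.
Al apfu = 0.43702 × 4.58865 = 2.005.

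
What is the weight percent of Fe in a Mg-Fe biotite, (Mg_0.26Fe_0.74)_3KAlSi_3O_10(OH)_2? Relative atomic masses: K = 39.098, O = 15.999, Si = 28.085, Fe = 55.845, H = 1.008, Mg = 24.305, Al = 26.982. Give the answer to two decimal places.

25.44 weight percent

Molar mass of (Mg_0.26Fe_0.74)_3KAlSi_3O_10(OH)_2: 0.78*24.305 + 2.22*55.845 + 1*39.098 + 1*26.982 + 3*28.085 + 12*15.999 + 2*1.008 = 487.273 g/mol.
Mass of Fe per formula unit: 2.22 × 55.845 = 123.976 g.
Weight fraction Fe = 123.976 / 487.273 = 0.2544.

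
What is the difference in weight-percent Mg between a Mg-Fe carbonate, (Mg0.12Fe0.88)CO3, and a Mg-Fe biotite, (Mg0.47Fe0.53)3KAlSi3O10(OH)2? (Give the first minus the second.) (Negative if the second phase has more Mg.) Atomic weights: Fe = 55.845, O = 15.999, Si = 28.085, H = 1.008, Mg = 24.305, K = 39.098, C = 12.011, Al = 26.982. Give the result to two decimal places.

First mineral: 2.917 g Mg in 112.068 g formula = 2.60 wt% Mg.
Second mineral: 34.270 g Mg in 467.403 g formula = 7.33 wt% Mg.
2.60% − 7.33% gives a difference of -4.73 percentage points.

-4.73 percentage points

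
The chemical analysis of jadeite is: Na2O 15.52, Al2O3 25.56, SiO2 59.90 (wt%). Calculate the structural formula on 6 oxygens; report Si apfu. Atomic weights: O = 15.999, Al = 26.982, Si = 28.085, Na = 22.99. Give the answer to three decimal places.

1.996 Si apfu

Na2O (M=61.979): mol = 0.25041; Na = 0.50082, O = 0.25041.
Al2O3 (M=101.961): mol = 0.25068; Al = 0.50136, O = 0.75204.
SiO2 (M=60.083): mol = 0.99695; Si = 0.99695, O = 1.99390.
ΣO = 2.99635; factor = 6/ΣO = 2.00244.
Si apfu = 0.99695 × 2.00244 = 1.996.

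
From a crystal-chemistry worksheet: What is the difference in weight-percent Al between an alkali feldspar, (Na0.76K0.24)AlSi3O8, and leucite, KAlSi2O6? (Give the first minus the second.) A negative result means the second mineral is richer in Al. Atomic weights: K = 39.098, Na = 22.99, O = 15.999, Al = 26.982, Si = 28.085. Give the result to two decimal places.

Al in (Na0.76K0.24)AlSi3O8: molar mass 266.085 g/mol; 1×26.982 = 26.982 g → 10.14 wt%.
Al in KAlSi2O6: molar mass 218.244 g/mol; 1×26.982 = 26.982 g → 12.36 wt%.
Difference = 10.14 − 12.36 = -2.22 percentage points.

-2.22 percentage points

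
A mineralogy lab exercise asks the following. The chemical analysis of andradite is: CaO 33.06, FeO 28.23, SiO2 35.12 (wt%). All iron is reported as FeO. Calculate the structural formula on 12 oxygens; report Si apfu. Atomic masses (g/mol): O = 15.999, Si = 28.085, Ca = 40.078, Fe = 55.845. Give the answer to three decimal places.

CaO: 33.06/56.077 = 0.58955 mol → 0.58955 mol Ca, 0.58955 mol O.
FeO: 28.23/71.844 = 0.39293 mol → 0.39293 mol Fe, 0.39293 mol O.
SiO2: 35.12/60.083 = 0.58452 mol → 0.58452 mol Si, 1.16904 mol O.
Total oxygen = 2.15152 mol. Normalization factor = 12/2.15152 = 5.57745.
Si per 12 O = 0.58452 × 5.57745 = 3.260.

3.260 Si apfu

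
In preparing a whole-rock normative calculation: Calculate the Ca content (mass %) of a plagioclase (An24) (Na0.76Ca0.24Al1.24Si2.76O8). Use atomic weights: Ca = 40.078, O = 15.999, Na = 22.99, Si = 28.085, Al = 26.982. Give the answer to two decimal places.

3.62 mass %

Formula mass = 0.76·22.99 + 0.24·40.078 + 1.24·26.982 + 2.76·28.085 + 8·15.999 = 266.055 g/mol, of which 9.619 g is Ca.
So Ca makes up 9.619/266.055 = 0.0362 of the mass, i.e. 3.62%.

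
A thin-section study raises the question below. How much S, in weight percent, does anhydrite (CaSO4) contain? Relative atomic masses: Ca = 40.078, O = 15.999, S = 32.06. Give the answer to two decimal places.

23.55 weight percent

M(CaSO4) = 136.134 g/mol.
S contributes 1 × 32.06 = 32.060 g per mole.
32.060/136.134 = 0.2355 → 23.55%.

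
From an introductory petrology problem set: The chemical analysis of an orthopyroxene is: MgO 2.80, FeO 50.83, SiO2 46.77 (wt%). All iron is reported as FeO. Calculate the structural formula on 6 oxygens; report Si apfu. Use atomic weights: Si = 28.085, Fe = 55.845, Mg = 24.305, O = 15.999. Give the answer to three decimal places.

2.001 Si apfu

MgO (M=40.304): mol = 0.06947; Mg = 0.06947, O = 0.06947.
FeO (M=71.844): mol = 0.70751; Fe = 0.70751, O = 0.70751.
SiO2 (M=60.083): mol = 0.77842; Si = 0.77842, O = 1.55684.
ΣO = 2.33382; factor = 6/ΣO = 2.57089.
Si apfu = 0.77842 × 2.57089 = 2.001.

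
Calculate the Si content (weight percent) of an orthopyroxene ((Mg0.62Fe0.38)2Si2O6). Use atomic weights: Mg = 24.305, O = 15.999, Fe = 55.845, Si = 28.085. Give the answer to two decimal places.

24.99 weight percent

Formula mass = 1.24*24.305 + 0.76*55.845 + 2*28.085 + 6*15.999 = 224.744 g/mol, of which 56.170 g is Si.
So Si makes up 56.170/224.744 = 0.2499 of the mass, i.e. 24.99%.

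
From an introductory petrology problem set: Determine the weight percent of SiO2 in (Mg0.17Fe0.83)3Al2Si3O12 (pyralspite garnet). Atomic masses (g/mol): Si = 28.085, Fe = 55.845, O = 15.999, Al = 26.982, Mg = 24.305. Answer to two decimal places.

Molar mass of (Mg0.17Fe0.83)3Al2Si3O12 = 0.51×24.305 + 2.49×55.845 + 2×26.982 + 3×28.085 + 12×15.999 = 481.657 g/mol.
Each formula unit contains 3 Si, equivalent to 3/1 = 3.0000 mol SiO2.
M(SiO2) = 1×28.085 + 2×15.999 = 60.083 g/mol.
Mass of SiO2 per formula unit = 3.0000 × 60.083 = 180.249 g.
SiO2 wt% = 180.249 / 481.657 × 100 = 37.42%.

37.42 wt%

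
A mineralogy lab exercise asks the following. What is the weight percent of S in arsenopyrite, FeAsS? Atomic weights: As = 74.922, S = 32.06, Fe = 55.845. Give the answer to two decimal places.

Formula mass = 1×55.845 + 1×74.922 + 1×32.06 = 162.827 g/mol, of which 32.060 g is S.
So S makes up 32.060/162.827 = 0.1969 of the mass, i.e. 19.69%.

19.69 mass %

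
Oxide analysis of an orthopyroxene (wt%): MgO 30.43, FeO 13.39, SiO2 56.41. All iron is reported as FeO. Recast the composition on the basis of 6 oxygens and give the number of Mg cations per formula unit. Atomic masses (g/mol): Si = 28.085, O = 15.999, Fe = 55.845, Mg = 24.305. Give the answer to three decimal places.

1.607 Mg apfu

30.43 wt% MgO ÷ 40.304 g/mol = 0.75501 mol, giving 0.75501 Mg and 0.75501 O.
13.39 wt% FeO ÷ 71.844 g/mol = 0.18638 mol, giving 0.18638 Fe and 0.18638 O.
56.41 wt% SiO2 ÷ 60.083 g/mol = 0.93887 mol, giving 0.93887 Si and 1.87774 O.
Oxygen sums to 2.81913; scaling by 6/2.81913 = 2.12832 puts the formula on 6 O.
Mg: 0.75501 × 2.12832 = 1.607 atoms per formula unit.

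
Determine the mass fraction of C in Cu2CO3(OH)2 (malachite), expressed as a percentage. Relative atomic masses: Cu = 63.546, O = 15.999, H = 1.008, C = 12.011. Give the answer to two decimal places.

5.43 wt%

Formula mass = 2×63.546 + 1×12.011 + 5×15.999 + 2×1.008 = 221.114 g/mol, of which 12.011 g is C.
So C makes up 12.011/221.114 = 0.0543 of the mass, i.e. 5.43%.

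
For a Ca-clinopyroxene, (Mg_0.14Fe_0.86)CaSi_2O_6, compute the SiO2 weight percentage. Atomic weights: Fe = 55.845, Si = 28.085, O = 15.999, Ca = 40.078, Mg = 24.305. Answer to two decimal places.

Formula mass = 243.671 g/mol.
2 Si → 2.0000 mol SiO2 per formula unit; M(SiO2) = 60.083, so SiO2 mass = 120.166 g.
120.166/243.671 × 100 = 49.31 wt%.

49.31 wt%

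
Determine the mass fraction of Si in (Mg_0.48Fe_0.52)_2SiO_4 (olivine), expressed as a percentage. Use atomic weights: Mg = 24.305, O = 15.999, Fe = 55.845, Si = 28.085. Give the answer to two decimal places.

16.19 mass %

Formula mass = 0.96×24.305 + 1.04×55.845 + 1×28.085 + 4×15.999 = 173.493 g/mol, of which 28.085 g is Si.
So Si makes up 28.085/173.493 = 0.1619 of the mass, i.e. 16.19%.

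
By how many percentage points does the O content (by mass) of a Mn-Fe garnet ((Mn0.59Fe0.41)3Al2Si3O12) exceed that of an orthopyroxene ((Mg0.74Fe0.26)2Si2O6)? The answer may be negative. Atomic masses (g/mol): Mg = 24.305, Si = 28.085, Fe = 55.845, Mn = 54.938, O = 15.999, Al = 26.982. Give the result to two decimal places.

-5.50 percentage points

First mineral: 191.988 g O in 496.137 g formula = 38.70 wt% O.
Second mineral: 95.994 g O in 217.175 g formula = 44.20 wt% O.
38.70% − 44.20% gives a difference of -5.50 percentage points.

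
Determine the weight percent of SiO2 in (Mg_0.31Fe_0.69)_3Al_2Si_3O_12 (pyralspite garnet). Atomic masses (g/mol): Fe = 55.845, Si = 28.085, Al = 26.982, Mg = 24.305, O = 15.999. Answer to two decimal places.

38.48 wt%

Molar mass of (Mg_0.31Fe_0.69)_3Al_2Si_3O_12 = 0.93*24.305 + 2.07*55.845 + 2*26.982 + 3*28.085 + 12*15.999 = 468.410 g/mol.
Each formula unit contains 3 Si, equivalent to 3/1 = 3.0000 mol SiO2.
M(SiO2) = 1×28.085 + 2×15.999 = 60.083 g/mol.
Mass of SiO2 per formula unit = 3.0000 × 60.083 = 180.249 g.
SiO2 wt% = 180.249 / 468.410 × 100 = 38.48%.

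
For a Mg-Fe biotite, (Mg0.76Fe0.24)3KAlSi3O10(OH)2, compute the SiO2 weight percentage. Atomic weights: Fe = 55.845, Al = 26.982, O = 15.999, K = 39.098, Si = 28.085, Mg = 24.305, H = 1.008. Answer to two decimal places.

40.97 wt%

M((Mg0.76Fe0.24)3KAlSi3O10(OH)2) = 439.963 g/mol; M(SiO2) = 60.083 g/mol.
Moles SiO2 per formula unit = 3 Si ÷ 1 = 3.0000.
SiO2 fraction = (3.0000 × 60.083) / 439.963 = 180.249/439.963 = 0.4097.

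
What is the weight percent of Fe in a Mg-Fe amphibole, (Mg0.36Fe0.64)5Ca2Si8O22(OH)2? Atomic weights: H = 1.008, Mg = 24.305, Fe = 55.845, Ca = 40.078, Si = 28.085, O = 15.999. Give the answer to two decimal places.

19.57 weight percent

Formula mass = 1.80·24.305 + 3.20·55.845 + 2·40.078 + 8·28.085 + 24·15.999 + 2·1.008 = 913.281 g/mol, of which 178.704 g is Fe.
So Fe makes up 178.704/913.281 = 0.1957 of the mass, i.e. 19.57%.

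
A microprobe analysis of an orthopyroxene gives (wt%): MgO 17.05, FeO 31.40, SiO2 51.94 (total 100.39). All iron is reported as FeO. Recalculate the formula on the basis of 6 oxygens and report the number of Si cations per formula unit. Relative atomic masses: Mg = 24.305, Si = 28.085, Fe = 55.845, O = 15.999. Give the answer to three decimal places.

MgO (M=40.304): mol = 0.42303; Mg = 0.42303, O = 0.42303.
FeO (M=71.844): mol = 0.43706; Fe = 0.43706, O = 0.43706.
SiO2 (M=60.083): mol = 0.86447; Si = 0.86447, O = 1.72894.
ΣO = 2.58903; factor = 6/ΣO = 2.31747.
Si apfu = 0.86447 × 2.31747 = 2.003.

2.003 Si apfu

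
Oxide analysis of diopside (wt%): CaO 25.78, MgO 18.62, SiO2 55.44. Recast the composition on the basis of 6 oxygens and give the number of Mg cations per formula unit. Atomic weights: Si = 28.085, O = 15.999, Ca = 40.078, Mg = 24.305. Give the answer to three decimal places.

1.002 Mg apfu

25.78 wt% CaO ÷ 56.077 g/mol = 0.45973 mol, giving 0.45973 Ca and 0.45973 O.
18.62 wt% MgO ÷ 40.304 g/mol = 0.46199 mol, giving 0.46199 Mg and 0.46199 O.
55.44 wt% SiO2 ÷ 60.083 g/mol = 0.92272 mol, giving 0.92272 Si and 1.84544 O.
Oxygen sums to 2.76716; scaling by 6/2.76716 = 2.16829 puts the formula on 6 O.
Mg: 0.46199 × 2.16829 = 1.002 atoms per formula unit.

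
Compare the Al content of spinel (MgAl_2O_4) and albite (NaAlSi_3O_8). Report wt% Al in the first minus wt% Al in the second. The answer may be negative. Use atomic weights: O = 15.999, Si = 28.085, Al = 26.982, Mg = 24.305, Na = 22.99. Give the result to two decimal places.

M(MgAl_2O_4) = 142.265 g/mol, so wt% Al = 53.964/142.265 × 100 = 37.93%.
M(NaAlSi_3O_8) = 262.219 g/mol, so wt% Al = 26.982/262.219 × 100 = 10.29%.
37.93 − 10.29 = 27.64 pp.

27.64 percentage points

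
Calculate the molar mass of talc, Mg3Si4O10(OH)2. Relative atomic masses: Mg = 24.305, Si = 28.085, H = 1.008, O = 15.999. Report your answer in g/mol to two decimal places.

The formula mass is the sum 3·24.305 + 4·28.085 + 12·15.999 + 2·1.008.

379.26 g/mol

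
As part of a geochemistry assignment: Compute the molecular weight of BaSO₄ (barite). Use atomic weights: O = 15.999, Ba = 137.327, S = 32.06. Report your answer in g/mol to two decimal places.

M = 1×137.327 + 1×32.06 + 4×15.999

233.38 g/mol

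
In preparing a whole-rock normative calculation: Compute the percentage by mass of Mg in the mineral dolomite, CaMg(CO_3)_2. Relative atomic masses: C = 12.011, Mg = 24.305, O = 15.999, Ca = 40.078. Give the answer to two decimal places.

13.18 mass %

Molar mass of CaMg(CO_3)_2: 1×40.078 + 1×24.305 + 2×12.011 + 6×15.999 = 184.399 g/mol.
Mass of Mg per formula unit: 1 × 24.305 = 24.305 g.
Weight fraction Mg = 24.305 / 184.399 = 0.1318.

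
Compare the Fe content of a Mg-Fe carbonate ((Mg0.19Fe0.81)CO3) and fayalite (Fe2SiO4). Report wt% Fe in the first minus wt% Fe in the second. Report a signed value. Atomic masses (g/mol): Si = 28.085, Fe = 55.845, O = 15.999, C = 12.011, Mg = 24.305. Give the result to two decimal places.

-13.64 percentage points

M((Mg0.19Fe0.81)CO3) = 109.860 g/mol, so wt% Fe = 45.234/109.860 × 100 = 41.17%.
M(Fe2SiO4) = 203.771 g/mol, so wt% Fe = 111.690/203.771 × 100 = 54.81%.
41.17 − 54.81 = -13.64 pp.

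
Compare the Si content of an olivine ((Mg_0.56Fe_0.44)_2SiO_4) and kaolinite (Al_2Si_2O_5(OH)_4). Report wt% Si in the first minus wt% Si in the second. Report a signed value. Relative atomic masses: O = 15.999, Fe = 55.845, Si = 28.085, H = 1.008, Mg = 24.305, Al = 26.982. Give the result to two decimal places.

Si in (Mg_0.56Fe_0.44)_2SiO_4: molar mass 168.446 g/mol; 1×28.085 = 28.085 g → 16.67 wt%.
Si in Al_2Si_2O_5(OH)_4: molar mass 258.157 g/mol; 2×28.085 = 56.170 g → 21.76 wt%.
Difference = 16.67 − 21.76 = -5.09 percentage points.

-5.09 percentage points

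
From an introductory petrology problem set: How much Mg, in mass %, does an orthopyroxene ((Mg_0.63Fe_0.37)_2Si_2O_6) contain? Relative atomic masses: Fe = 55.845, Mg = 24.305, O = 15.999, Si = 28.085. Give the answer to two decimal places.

Formula mass = 1.26×24.305 + 0.74×55.845 + 2×28.085 + 6×15.999 = 224.114 g/mol, of which 30.624 g is Mg.
So Mg makes up 30.624/224.114 = 0.1366 of the mass, i.e. 13.66%.

13.66 mass %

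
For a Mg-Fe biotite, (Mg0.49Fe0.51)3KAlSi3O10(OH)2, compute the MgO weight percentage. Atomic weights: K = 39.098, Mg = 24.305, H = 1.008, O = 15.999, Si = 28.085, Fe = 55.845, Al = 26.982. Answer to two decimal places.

M((Mg0.49Fe0.51)3KAlSi3O10(OH)2) = 465.510 g/mol; M(MgO) = 40.304 g/mol.
Moles MgO per formula unit = 1.47 Mg ÷ 1 = 1.4700.
MgO fraction = (1.4700 × 40.304) / 465.510 = 59.247/465.510 = 0.1273.

12.73 wt%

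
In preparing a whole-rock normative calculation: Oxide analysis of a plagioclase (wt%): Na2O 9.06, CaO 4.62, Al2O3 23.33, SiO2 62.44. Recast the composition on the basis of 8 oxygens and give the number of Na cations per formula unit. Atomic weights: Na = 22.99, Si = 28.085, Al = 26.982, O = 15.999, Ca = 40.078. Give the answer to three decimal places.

Na2O: 9.06/61.979 = 0.14618 mol → 0.29236 mol Na, 0.14618 mol O.
CaO: 4.62/56.077 = 0.08239 mol → 0.08239 mol Ca, 0.08239 mol O.
Al2O3: 23.33/101.961 = 0.22881 mol → 0.45762 mol Al, 0.68643 mol O.
SiO2: 62.44/60.083 = 1.03923 mol → 1.03923 mol Si, 2.07846 mol O.
Total oxygen = 2.99346 mol. Normalization factor = 8/2.99346 = 2.67249.
Na per 8 O = 0.29236 × 2.67249 = 0.781.

0.781 Na apfu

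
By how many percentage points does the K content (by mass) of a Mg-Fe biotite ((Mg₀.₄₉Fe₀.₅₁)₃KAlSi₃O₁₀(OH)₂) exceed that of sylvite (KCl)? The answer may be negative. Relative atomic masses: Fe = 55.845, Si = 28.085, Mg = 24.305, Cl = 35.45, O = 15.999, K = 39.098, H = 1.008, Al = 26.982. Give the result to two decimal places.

-44.05 percentage points

First mineral: 39.098 g K in 465.510 g formula = 8.40 wt% K.
Second mineral: 39.098 g K in 74.548 g formula = 52.45 wt% K.
8.40% − 52.45% gives a difference of -44.05 percentage points.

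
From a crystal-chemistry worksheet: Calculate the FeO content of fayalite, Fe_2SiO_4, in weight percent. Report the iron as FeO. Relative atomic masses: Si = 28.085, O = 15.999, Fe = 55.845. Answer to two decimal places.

70.51 wt%

Formula mass = 203.771 g/mol.
2 Fe → 2.0000 mol FeO per formula unit; M(FeO) = 71.844, so FeO mass = 143.688 g.
143.688/203.771 × 100 = 70.51 wt%.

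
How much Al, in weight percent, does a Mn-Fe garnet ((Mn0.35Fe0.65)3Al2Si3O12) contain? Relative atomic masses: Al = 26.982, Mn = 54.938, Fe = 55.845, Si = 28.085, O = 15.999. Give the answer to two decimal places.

10.86 weight percent

Molar mass of (Mn0.35Fe0.65)3Al2Si3O12: 1.05×54.938 + 1.95×55.845 + 2×26.982 + 3×28.085 + 12×15.999 = 496.790 g/mol.
Mass of Al per formula unit: 2 × 26.982 = 53.964 g.
Weight fraction Al = 53.964 / 496.790 = 0.1086.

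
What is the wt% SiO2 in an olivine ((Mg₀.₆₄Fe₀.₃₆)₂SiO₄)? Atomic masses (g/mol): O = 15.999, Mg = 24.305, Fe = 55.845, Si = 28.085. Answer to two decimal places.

Molar mass of (Mg₀.₆₄Fe₀.₃₆)₂SiO₄ = 1.28*24.305 + 0.72*55.845 + 1*28.085 + 4*15.999 = 163.400 g/mol.
Each formula unit contains 1 Si, equivalent to 1/1 = 1.0000 mol SiO2.
M(SiO2) = 1×28.085 + 2×15.999 = 60.083 g/mol.
Mass of SiO2 per formula unit = 1.0000 × 60.083 = 60.083 g.
SiO2 wt% = 60.083 / 163.400 × 100 = 36.77%.

36.77 wt%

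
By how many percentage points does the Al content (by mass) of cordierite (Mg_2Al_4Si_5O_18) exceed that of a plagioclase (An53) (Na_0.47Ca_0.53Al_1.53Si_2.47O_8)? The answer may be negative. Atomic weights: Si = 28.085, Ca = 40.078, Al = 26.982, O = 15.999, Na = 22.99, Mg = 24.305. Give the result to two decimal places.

3.20 percentage points

Al in Mg_2Al_4Si_5O_18: molar mass 584.945 g/mol; 4×26.982 = 107.928 g → 18.45 wt%.
Al in Na_0.47Ca_0.53Al_1.53Si_2.47O_8: molar mass 270.691 g/mol; 1.53×26.982 = 41.282 g → 15.25 wt%.
Difference = 18.45 − 15.25 = 3.20 percentage points.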